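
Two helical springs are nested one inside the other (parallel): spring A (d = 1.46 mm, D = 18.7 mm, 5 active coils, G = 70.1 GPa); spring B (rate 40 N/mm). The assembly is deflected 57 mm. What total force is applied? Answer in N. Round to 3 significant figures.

k_A = Gd⁴/(8D³N_a) = (70.1×10³)(1.46⁴)/(8·18.7³·5) = 1.2177 N/mm
Parallel: k_eq = 1.2177 + 40 = 41.218 N/mm
F = k_eq·δ = 41.218·57 = 2349.4 N

2350 N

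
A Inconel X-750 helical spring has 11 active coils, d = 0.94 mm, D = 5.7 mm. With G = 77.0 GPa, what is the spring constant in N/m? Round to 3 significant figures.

k = Gd⁴/(8D³N_a) = (77.0×10³ × 0.94⁴) / (8 × 5.7³ × 11)
  = 60117.7 / 16297 = 3.6889 N/mm = 3688.9 N/m

3690 N/m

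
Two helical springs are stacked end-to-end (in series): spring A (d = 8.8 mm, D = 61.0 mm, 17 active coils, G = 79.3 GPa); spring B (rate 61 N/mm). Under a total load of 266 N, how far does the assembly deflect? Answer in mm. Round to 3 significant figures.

k_A = Gd⁴/(8D³N_a) = (79.3×10³)(8.8⁴)/(8·61.0³·17) = 15.405 N/mm
Series: 1/k_eq = 1/15.405 + 1/61 = 0.081305; k_eq = 12.299 N/mm
δ = F/k_eq = 266/12.299 = 21.627 mm

21.6 mm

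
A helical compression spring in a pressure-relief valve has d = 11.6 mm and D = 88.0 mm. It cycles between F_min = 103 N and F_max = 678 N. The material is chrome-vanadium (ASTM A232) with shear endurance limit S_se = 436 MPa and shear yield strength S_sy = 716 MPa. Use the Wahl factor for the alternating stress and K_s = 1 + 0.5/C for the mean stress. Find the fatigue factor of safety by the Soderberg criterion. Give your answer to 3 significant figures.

C = D/d = 88.0/11.6 = 7.5862; K_W = (4C−1)/(4C−4)+0.615/C = 1.1949; K_s = 1+0.5/C = 1.0659
F_a = (F_max−F_min)/2 = 287.5 N; F_m = (F_max+F_min)/2 = 390.5 N
τ_a = K_W·8F_aD/(πd³) = 1.1949 × 41.275 = 49.321 MPa
τ_m = K_s·8F_mD/(πd³) = 1.0659 × 56.062 = 59.757 MPa
Soderberg: 1/n_f = τ_a/S_se + τ_m/S_sy = 49.321/436 + 59.757/716 = 0.11312 + 0.08346 = 0.19658
n_f = 1/0.19658 = 5.087

5.09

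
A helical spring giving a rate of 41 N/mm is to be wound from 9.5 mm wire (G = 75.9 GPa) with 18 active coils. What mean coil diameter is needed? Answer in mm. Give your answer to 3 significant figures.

47.1 mm

D = (Gd⁴/(8N_a·k))^(1/3) = (75.9×10³·9.5⁴/(8·18·41))^(1/3)
  = (104710)^(1/3) = 47.1335 mm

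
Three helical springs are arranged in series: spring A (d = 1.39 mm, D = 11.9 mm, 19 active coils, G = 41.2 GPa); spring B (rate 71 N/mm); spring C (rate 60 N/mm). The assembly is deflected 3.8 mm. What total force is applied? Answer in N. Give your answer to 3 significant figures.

2.24 N

k_A = Gd⁴/(8D³N_a) = (41.2×10³)(1.39⁴)/(8·11.9³·19) = 0.60044 N/mm
Series: 1/k_eq = 1/0.60044 + 1/71 + 1/60 = 1.6962; k_eq = 0.58956 N/mm
F = k_eq·δ = 0.58956·3.8 = 2.2403 N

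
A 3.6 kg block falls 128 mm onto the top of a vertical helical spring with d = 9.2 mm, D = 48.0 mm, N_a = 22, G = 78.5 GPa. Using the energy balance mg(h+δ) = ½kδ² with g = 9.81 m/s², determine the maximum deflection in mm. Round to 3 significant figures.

19.0 mm

k = Gd⁴/(8D³N_a) = (78.5×10³)(9.2⁴)/(8·48.0³·22) = 28.892 N/mm
W = mg = 3.6 × 9.81 = 35.316 N
½kδ² − Wδ − Wh = 0 → δ = (W + √(W² + 2kWh))/k
δ = (35.316 + √(1247.2 + 261214))/28.892 = (35.316 + 512.31)/28.892 = 18.954 mm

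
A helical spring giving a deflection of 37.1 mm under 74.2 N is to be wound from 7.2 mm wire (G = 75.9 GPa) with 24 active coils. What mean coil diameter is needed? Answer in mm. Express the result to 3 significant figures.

81.0 mm

Required rate k = F/δ = 74.2/37.1 = 2 N/mm
D = (Gd⁴/(8N_a·k))^(1/3) = (75.9×10³·7.2⁴/(8·24·2))^(1/3)
  = (531179)^(1/3) = 80.9867 mm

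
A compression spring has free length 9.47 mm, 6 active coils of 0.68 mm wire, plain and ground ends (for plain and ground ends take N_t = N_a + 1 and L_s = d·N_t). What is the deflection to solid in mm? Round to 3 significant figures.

4.71 mm

N_t = 7; L_s = 0.68·7 = 4.76 mm
δ_solid = L₀ − L_s = 9.47 − 4.76 = 4.71 mm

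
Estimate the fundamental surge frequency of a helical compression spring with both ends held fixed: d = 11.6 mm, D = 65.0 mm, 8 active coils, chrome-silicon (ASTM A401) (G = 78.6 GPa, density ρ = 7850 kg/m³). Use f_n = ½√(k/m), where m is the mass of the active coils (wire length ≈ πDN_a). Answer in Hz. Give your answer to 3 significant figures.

122 Hz

k = Gd⁴/(8D³N_a) = (78.6×10³)(11.6⁴)/(8·65.0³·8) = 80.972 N/mm = 80972 N/m
Wire length L = πDN_a = π·65.0·8 = 1633.6 mm
m = ρ·(πd²/4)·L = 7850 × 105.68×10⁻⁶ m² × 1.6336 m = 1.3553 kg
f_n = ½√(k/m) = 0.5·√(80972/1.3553) = 0.5·√(59746) = 122.21 Hz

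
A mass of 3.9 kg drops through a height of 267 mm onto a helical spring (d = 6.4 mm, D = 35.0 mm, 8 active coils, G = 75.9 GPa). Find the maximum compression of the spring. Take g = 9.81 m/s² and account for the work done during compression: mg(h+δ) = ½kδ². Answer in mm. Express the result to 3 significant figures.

k = Gd⁴/(8D³N_a) = (75.9×10³)(6.4⁴)/(8·35.0³·8) = 46.406 N/mm
W = mg = 3.9 × 9.81 = 38.259 N
½kδ² − Wδ − Wh = 0 → δ = (W + √(W² + 2kWh))/k
δ = (38.259 + √(1463.8 + 948096))/46.406 = (38.259 + 974.45)/46.406 = 21.823 mm

21.8 mm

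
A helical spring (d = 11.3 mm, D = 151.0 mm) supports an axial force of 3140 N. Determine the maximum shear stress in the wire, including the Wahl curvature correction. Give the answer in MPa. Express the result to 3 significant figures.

926 MPa

Spring index C = D/d = 151.0/11.3 = 13.3628
K_W = (4C−1)/(4C−4) + 0.615/C = 52.451/49.451 + 0.0460 = 1.1067
τ₀ = 8FD/(πd³) = 8·3140·151.0/(π·11.3³) = 3.79312e+06/4533 = 836.78 MPa
τ_max = K·τ₀ = 1.1067 × 836.78 = 926.06 MPa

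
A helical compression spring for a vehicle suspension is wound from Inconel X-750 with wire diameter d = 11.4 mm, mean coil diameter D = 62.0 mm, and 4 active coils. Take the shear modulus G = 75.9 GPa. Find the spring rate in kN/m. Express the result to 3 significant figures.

k = Gd⁴/(8D³N_a) = (75.9×10³ × 11.4⁴) / (8 × 62.0³ × 4)
  = 1.28192e+09 / 7.6265e+06 = 168.09 N/mm

168 kN/m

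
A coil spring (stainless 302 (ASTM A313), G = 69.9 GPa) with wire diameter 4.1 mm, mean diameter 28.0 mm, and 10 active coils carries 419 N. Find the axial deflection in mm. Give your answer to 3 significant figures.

37.3 mm

k = Gd⁴/(8D³N_a) = (69.9×10³)(4.1⁴)/(8·28.0³·10) = 11.247 N/mm
δ = F/k = 419 / 11.247 = 37.253 mm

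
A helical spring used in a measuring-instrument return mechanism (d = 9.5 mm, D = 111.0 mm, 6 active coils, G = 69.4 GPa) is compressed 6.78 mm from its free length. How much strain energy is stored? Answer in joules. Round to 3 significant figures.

k = Gd⁴/(8D³N_a) = (69.4×10³)(9.5⁴)/(8·111.0³·6) = 8.6108 N/mm
U = ½kδ² = 0.5 × 8.6108 × 6.78² = 197.91 N·mm = 0.19791 J

0.198 J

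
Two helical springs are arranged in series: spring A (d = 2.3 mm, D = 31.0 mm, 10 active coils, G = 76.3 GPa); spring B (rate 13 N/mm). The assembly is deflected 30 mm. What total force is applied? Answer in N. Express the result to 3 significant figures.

k_A = Gd⁴/(8D³N_a) = (76.3×10³)(2.3⁴)/(8·31.0³·10) = 0.8959 N/mm
Series: 1/k_eq = 1/0.8959 + 1/13 = 1.1931; k_eq = 0.83814 N/mm
F = k_eq·δ = 0.83814·30 = 25.144 N

25.1 N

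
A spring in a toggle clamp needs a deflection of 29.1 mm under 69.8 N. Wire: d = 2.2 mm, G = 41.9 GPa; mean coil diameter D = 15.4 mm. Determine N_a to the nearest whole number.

14

Required rate k = F/δ = 69.8/29.1 = 2.3986 N/mm
N_a = Gd⁴/(8D³k) = (41.9×10³ × 2.2⁴)/(8 × 15.4³ × 2.3986)
    = 981533 / 70083.3 = 14.01 → 14 coils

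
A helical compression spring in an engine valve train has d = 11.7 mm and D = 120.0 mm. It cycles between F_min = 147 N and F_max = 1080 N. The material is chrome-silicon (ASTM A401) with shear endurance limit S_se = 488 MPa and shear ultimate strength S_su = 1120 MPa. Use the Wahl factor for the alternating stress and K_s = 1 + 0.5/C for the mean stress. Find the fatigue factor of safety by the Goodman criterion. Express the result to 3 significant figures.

3.15

C = D/d = 120.0/11.7 = 10.2564; K_W = (4C−1)/(4C−4)+0.615/C = 1.1410; K_s = 1+0.5/C = 1.0488
F_a = (F_max−F_min)/2 = 466.5 N; F_m = (F_max+F_min)/2 = 613.5 N
τ_a = K_W·8F_aD/(πd³) = 1.1410 × 89.005 = 101.55 MPa
τ_m = K_s·8F_mD/(πd³) = 1.0488 × 117.05 = 122.76 MPa
Goodman: 1/n_f = τ_a/S_se + τ_m/S_su = 101.55/488 + 122.76/1120 = 0.20810 + 0.10961 = 0.31771
n_f = 1/0.31771 = 3.148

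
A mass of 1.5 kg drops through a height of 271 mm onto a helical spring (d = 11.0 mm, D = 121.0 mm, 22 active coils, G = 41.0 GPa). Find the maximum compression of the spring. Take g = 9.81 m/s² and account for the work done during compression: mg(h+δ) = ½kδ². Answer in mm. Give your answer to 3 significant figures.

72.5 mm

k = Gd⁴/(8D³N_a) = (41.0×10³)(11.0⁴)/(8·121.0³·22) = 1.9252 N/mm
W = mg = 1.5 × 9.81 = 14.715 N
½kδ² − Wδ − Wh = 0 → δ = (W + √(W² + 2kWh))/k
δ = (14.715 + √(216.53 + 15354.8))/1.9252 = (14.715 + 124.79)/1.9252 = 72.459 mm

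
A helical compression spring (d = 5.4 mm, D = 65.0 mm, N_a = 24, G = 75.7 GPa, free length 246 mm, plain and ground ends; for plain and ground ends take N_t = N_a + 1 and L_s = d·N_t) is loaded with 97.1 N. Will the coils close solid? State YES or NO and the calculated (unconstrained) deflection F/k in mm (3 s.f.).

k = Gd⁴/(8D³N_a) = (75.7×10³)(5.4⁴)/(8·65.0³·24) = 1.2208 N/mm
N_t = 25; L_s = 5.4·25 = 135 mm; δ_solid = L₀ − L_s = 246 − 135 = 111 mm
δ = F/k = 97.1/1.2208 = 79.541 mm
δ < δ_solid → spring does not go solid

NO, δ = 79.5 mm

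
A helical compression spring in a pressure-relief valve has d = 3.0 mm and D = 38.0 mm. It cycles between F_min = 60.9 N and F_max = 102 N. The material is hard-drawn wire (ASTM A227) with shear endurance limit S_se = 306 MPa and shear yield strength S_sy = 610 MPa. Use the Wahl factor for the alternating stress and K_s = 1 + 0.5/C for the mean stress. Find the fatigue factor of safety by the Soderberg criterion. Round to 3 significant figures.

1.31

C = D/d = 38.0/3.0 = 12.6667; K_W = (4C−1)/(4C−4)+0.615/C = 1.1128; K_s = 1+0.5/C = 1.0395
F_a = (F_max−F_min)/2 = 20.55 N; F_m = (F_max+F_min)/2 = 81.45 N
τ_a = K_W·8F_aD/(πd³) = 1.1128 × 73.65 = 81.96 MPa
τ_m = K_s·8F_mD/(πd³) = 1.0395 × 291.91 = 303.43 MPa
Soderberg: 1/n_f = τ_a/S_se + τ_m/S_sy = 81.96/306 + 303.43/610 = 0.26784 + 0.49743 = 0.76528
n_f = 1/0.76528 = 1.307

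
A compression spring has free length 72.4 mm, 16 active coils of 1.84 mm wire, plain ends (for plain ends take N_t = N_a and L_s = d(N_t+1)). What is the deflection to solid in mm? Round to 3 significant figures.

N_t = 16; L_s = 1.84·17 = 31.28 mm
δ_solid = L₀ − L_s = 72.4 − 31.28 = 41.12 mm

41.1 mm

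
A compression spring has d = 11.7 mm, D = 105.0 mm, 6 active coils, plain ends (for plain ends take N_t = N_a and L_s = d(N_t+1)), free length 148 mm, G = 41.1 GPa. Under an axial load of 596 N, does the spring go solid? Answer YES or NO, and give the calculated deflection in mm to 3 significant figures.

NO, δ = 43.0 mm

k = Gd⁴/(8D³N_a) = (41.1×10³)(11.7⁴)/(8·105.0³·6) = 13.86 N/mm
N_t = 6; L_s = 11.7·7 = 81.9 mm; δ_solid = L₀ − L_s = 148 − 81.9 = 66.1 mm
δ = F/k = 596/13.86 = 43 mm
δ < δ_solid → spring does not go solid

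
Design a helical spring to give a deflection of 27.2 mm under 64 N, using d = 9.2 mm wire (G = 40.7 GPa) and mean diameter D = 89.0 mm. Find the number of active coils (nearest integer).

Required rate k = F/δ = 64/27.2 = 2.3529 N/mm
N_a = Gd⁴/(8D³k) = (40.7×10³ × 9.2⁴)/(8 × 89.0³ × 2.3529)
    = 2.91572e+08 / 1.327e+07 = 21.97 → 22 coils

22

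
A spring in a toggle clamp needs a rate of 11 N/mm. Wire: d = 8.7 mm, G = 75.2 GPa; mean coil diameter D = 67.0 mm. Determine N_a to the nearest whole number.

16

N_a = Gd⁴/(8D³k) = (75.2×10³ × 8.7⁴)/(8 × 67.0³ × 11)
    = 4.30819e+08 / 2.64671e+07 = 16.28 → 16 coils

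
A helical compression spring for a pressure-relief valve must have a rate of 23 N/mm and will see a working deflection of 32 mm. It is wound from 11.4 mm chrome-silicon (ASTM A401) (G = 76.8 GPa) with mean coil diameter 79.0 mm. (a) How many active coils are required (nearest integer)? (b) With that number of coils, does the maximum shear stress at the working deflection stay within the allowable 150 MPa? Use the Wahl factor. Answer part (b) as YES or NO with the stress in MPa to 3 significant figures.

N_a = Gd⁴/(8D³k) = (76.8×10³)(11.4⁴)/(8·79.0³·23) = 14.3 → N_a = 14
Actual rate k = Gd⁴/(8D³·14) = 23.49 N/mm
Working load F = kδ = 23.49·32 = 751.68 N
C = 79.0/11.4 = 6.9298; K_W = (4C−1)/(4C−4)+0.615/C = 1.2152
τ_max = K_W·8FD/(πd³) = 1.2152·102.07 = 124.03 MPa
τ_max ≤ 150 MPa → acceptable

(a) 14 coils; (b) YES, τ_max = 124 MPa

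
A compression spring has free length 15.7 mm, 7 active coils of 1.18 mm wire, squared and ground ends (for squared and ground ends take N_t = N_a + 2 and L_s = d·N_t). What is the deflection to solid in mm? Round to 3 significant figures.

5.08 mm

N_t = 9; L_s = 1.18·9 = 10.62 mm
δ_solid = L₀ − L_s = 15.7 − 10.62 = 5.08 mm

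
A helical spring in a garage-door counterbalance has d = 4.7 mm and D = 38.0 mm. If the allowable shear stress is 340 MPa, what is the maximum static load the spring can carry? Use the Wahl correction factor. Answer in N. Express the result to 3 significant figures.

C = D/d = 38.0/4.7 = 8.0851
K_W = (4C−1)/(4C−4) + 0.615/C = 31.340/28.340 + 0.0761 = 1.1819
τ_max = K·8FD/(πd³) → F_max = τ_allow·πd³/(8DK)
F_max = 340·π·4.7³/(8·38.0·1.1819) = 1.109e+05/359.3 = 308.65 N

309 N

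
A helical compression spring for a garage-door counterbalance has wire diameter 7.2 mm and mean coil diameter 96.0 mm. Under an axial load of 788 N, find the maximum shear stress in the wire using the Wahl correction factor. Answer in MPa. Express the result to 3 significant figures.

Spring index C = D/d = 96.0/7.2 = 13.3333
K_W = (4C−1)/(4C−4) + 0.615/C = 52.333/49.333 + 0.0461 = 1.1069
τ₀ = 8FD/(πd³) = 8·788·96.0/(π·7.2³) = 605184/1172.6 = 516.11 MPa
τ_max = K·τ₀ = 1.1069 × 516.11 = 571.3 MPa

571 MPa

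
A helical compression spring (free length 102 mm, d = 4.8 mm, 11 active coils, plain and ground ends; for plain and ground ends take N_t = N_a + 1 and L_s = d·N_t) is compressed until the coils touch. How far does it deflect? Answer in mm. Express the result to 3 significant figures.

N_t = 12; L_s = 4.8·12 = 57.6 mm
δ_solid = L₀ − L_s = 102 − 57.6 = 44.4 mm

44.4 mm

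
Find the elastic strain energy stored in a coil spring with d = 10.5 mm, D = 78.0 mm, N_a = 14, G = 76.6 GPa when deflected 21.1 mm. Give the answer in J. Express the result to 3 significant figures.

3.90 J

k = Gd⁴/(8D³N_a) = (76.6×10³)(10.5⁴)/(8·78.0³·14) = 17.518 N/mm
U = ½kδ² = 0.5 × 17.518 × 21.1² = 3899.6 N·mm = 3.8996 J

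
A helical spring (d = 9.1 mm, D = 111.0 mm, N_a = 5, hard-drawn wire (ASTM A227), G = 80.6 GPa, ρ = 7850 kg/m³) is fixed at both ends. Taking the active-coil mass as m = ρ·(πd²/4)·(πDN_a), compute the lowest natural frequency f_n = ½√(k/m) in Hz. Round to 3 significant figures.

k = Gd⁴/(8D³N_a) = (80.6×10³)(9.1⁴)/(8·111.0³·5) = 10.103 N/mm = 10103 N/m
Wire length L = πDN_a = π·111.0·5 = 1743.6 mm
m = ρ·(πd²/4)·L = 7850 × 65.039×10⁻⁶ m² × 1.7436 m = 0.8902 kg
f_n = ½√(k/m) = 0.5·√(10103/0.8902) = 0.5·√(11350) = 53.268 Hz

53.3 Hz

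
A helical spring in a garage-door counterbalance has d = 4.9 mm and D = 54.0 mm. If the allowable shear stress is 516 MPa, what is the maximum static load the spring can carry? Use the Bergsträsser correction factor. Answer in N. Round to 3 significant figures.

C = D/d = 54.0/4.9 = 11.0204
K_B = (4C+2)/(4C−3) = 46.082/41.082 = 1.1217
τ_max = K·8FD/(πd³) → F_max = τ_allow·πd³/(8DK)
F_max = 516·π·4.9³/(8·54.0·1.1217) = 1.9072e+05/484.58 = 393.57 N

394 N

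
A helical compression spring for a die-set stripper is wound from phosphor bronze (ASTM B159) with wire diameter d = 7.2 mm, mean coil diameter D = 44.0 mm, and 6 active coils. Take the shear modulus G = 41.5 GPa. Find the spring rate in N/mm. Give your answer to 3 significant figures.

k = Gd⁴/(8D³N_a) = (41.5×10³ × 7.2⁴) / (8 × 44.0³ × 6)
  = 1.11527e+08 / 4.08883e+06 = 27.276 N/mm

27.3 N/mm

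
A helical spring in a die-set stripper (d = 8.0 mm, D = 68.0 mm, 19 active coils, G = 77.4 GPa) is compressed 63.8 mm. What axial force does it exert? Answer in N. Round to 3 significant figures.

423 N

k = Gd⁴/(8D³N_a) = (77.4×10³)(8.0⁴)/(8·68.0³·19) = 6.6333 N/mm
F = k·δ = 6.6333 × 63.8 = 423.21 N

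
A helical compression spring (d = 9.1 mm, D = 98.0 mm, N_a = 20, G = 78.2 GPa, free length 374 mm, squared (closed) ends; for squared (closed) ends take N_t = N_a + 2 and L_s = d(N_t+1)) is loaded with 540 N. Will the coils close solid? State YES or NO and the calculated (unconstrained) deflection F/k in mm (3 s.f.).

NO, δ = 152 mm

k = Gd⁴/(8D³N_a) = (78.2×10³)(9.1⁴)/(8·98.0³·20) = 3.561 N/mm
N_t = 22; L_s = 9.1·23 = 209.3 mm; δ_solid = L₀ − L_s = 374 − 209.3 = 164.7 mm
δ = F/k = 540/3.561 = 151.64 mm
δ < δ_solid → spring does not go solid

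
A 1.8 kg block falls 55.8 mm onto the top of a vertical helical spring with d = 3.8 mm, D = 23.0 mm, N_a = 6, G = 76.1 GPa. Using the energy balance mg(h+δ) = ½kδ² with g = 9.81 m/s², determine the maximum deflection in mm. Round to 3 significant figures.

9.19 mm

k = Gd⁴/(8D³N_a) = (76.1×10³)(3.8⁴)/(8·23.0³·6) = 27.17 N/mm
W = mg = 1.8 × 9.81 = 17.658 N
½kδ² − Wδ − Wh = 0 → δ = (W + √(W² + 2kWh))/k
δ = (17.658 + √(311.8 + 53542.7))/27.17 = (17.658 + 232.07)/27.17 = 9.1911 mm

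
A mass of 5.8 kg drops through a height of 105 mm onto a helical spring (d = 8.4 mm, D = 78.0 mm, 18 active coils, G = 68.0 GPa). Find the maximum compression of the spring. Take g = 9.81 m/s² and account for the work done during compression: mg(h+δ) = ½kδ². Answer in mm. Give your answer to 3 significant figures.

k = Gd⁴/(8D³N_a) = (68.0×10³)(8.4⁴)/(8·78.0³·18) = 4.9543 N/mm
W = mg = 5.8 × 9.81 = 56.898 N
½kδ² − Wδ − Wh = 0 → δ = (W + √(W² + 2kWh))/k
δ = (56.898 + √(3237.4 + 59196.5))/4.9543 = (56.898 + 249.87)/4.9543 = 61.919 mm

61.9 mm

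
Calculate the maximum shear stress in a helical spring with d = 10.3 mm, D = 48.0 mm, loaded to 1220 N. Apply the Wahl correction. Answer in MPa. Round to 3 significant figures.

182 MPa

Spring index C = D/d = 48.0/10.3 = 4.6602
K_W = (4C−1)/(4C−4) + 0.615/C = 17.641/14.641 + 0.1320 = 1.3369
τ₀ = 8FD/(πd³) = 8·1220·48.0/(π·10.3³) = 468480/3432.9 = 136.47 MPa
τ_max = K·τ₀ = 1.3369 × 136.47 = 182.44 MPa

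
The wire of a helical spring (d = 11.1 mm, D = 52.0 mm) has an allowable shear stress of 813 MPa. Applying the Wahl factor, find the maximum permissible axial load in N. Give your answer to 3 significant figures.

6290 N

C = D/d = 52.0/11.1 = 4.6847
K_W = (4C−1)/(4C−4) + 0.615/C = 17.739/14.739 + 0.1313 = 1.3348
τ_max = K·8FD/(πd³) → F_max = τ_allow·πd³/(8DK)
F_max = 813·π·11.1³/(8·52.0·1.3348) = 3.4931e+06/555.29 = 6290.6 N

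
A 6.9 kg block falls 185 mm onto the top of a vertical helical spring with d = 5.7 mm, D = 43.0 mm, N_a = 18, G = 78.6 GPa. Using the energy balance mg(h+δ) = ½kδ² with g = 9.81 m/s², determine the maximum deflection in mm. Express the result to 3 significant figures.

k = Gd⁴/(8D³N_a) = (78.6×10³)(5.7⁴)/(8·43.0³·18) = 7.2469 N/mm
W = mg = 6.9 × 9.81 = 67.689 N
½kδ² − Wδ − Wh = 0 → δ = (W + √(W² + 2kWh))/k
δ = (67.689 + √(4581.8 + 181499))/7.2469 = (67.689 + 431.37)/7.2469 = 68.865 mm

68.9 mm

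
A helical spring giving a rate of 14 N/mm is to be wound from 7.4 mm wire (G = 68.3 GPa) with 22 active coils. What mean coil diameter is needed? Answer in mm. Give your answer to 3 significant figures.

D = (Gd⁴/(8N_a·k))^(1/3) = (68.3×10³·7.4⁴/(8·22·14))^(1/3)
  = (83120.3)^(1/3) = 43.6418 mm

43.6 mm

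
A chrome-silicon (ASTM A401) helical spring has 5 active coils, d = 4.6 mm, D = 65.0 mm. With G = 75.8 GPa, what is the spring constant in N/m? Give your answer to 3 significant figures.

3090 N/m

k = Gd⁴/(8D³N_a) = (75.8×10³ × 4.6⁴) / (8 × 65.0³ × 5)
  = 3.39391e+07 / 1.0985e+07 = 3.0896 N/mm = 3089.6 N/m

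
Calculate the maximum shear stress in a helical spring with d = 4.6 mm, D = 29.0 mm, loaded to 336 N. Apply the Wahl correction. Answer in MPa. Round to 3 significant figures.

Spring index C = D/d = 29.0/4.6 = 6.3043
K_W = (4C−1)/(4C−4) + 0.615/C = 24.217/21.217 + 0.0976 = 1.2389
τ₀ = 8FD/(πd³) = 8·336·29.0/(π·4.6³) = 77952/305.79 = 254.92 MPa
τ_max = K·τ₀ = 1.2389 × 254.92 = 315.83 MPa

316 MPa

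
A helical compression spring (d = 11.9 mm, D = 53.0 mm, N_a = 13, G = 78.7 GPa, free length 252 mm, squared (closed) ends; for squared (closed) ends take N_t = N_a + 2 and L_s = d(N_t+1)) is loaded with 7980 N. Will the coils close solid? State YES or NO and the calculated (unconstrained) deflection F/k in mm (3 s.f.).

YES, δ = 78.3 mm

k = Gd⁴/(8D³N_a) = (78.7×10³)(11.9⁴)/(8·53.0³·13) = 101.93 N/mm
N_t = 15; L_s = 11.9·16 = 190.4 mm; δ_solid = L₀ − L_s = 252 − 190.4 = 61.6 mm
δ = F/k = 7980/101.93 = 78.289 mm
δ ≥ δ_solid → spring goes solid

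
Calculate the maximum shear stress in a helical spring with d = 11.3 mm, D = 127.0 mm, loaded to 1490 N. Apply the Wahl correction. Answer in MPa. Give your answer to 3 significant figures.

377 MPa

Spring index C = D/d = 127.0/11.3 = 11.2389
K_W = (4C−1)/(4C−4) + 0.615/C = 43.956/40.956 + 0.0547 = 1.1280
τ₀ = 8FD/(πd³) = 8·1490·127.0/(π·11.3³) = 1.51384e+06/4533 = 333.96 MPa
τ_max = K·τ₀ = 1.1280 × 333.96 = 376.7 MPa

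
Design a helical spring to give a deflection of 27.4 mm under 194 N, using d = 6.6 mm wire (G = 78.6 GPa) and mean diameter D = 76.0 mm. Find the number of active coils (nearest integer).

6

Required rate k = F/δ = 194/27.4 = 7.0803 N/mm
N_a = Gd⁴/(8D³k) = (78.6×10³ × 6.6⁴)/(8 × 76.0³ × 7.0803)
    = 1.49141e+08 / 2.48646e+07 = 5.998 → 6 coils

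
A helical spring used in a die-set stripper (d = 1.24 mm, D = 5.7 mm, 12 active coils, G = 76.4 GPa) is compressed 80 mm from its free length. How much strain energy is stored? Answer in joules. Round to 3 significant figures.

32.5 J

k = Gd⁴/(8D³N_a) = (76.4×10³)(1.24⁴)/(8·5.7³·12) = 10.16 N/mm
U = ½kδ² = 0.5 × 10.16 × 80² = 32511 N·mm = 32.511 J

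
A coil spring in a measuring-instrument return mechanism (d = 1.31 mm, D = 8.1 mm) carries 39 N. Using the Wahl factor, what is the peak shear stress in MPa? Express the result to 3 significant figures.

Spring index C = D/d = 8.1/1.31 = 6.1832
K_W = (4C−1)/(4C−4) + 0.615/C = 23.733/20.733 + 0.0995 = 1.2442
τ₀ = 8FD/(πd³) = 8·39·8.1/(π·1.31³) = 2527.2/7.0626 = 357.83 MPa
τ_max = K·τ₀ = 1.2442 × 357.83 = 445.2 MPa

445 MPa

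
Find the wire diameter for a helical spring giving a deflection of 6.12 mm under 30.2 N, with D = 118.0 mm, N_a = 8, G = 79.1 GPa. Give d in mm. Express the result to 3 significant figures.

9.00 mm

Required rate k = F/δ = 30.2/6.12 = 4.9346 N/mm
d = (8D³N_a·k / G)^(1/4) = (8·118.0³·8·4.9346 / (79.1×10³))^0.25
  = (6560)^0.25 = 8.9997 mm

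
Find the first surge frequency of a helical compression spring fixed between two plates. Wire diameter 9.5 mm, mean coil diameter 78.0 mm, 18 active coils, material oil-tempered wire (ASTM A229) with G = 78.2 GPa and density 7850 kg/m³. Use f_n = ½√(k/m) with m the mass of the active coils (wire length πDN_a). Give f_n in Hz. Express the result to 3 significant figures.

30.8 Hz

k = Gd⁴/(8D³N_a) = (78.2×10³)(9.5⁴)/(8·78.0³·18) = 9.3208 N/mm = 9320.8 N/m
Wire length L = πDN_a = π·78.0·18 = 4410.8 mm
m = ρ·(πd²/4)·L = 7850 × 70.882×10⁻⁶ m² × 4.4108 m = 2.4543 kg
f_n = ½√(k/m) = 0.5·√(9320.8/2.4543) = 0.5·√(3797.8) = 30.813 Hz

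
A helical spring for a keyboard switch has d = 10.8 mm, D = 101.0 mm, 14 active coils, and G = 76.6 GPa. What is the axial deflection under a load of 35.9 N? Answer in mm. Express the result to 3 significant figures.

3.98 mm

k = Gd⁴/(8D³N_a) = (76.6×10³)(10.8⁴)/(8·101.0³·14) = 9.0311 N/mm
δ = F/k = 35.9 / 9.0311 = 3.9751 mm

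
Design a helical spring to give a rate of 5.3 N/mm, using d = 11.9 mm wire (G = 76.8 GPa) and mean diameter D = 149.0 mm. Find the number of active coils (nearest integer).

N_a = Gd⁴/(8D³k) = (76.8×10³ × 11.9⁴)/(8 × 149.0³ × 5.3)
    = 1.5401e+09 / 1.40257e+08 = 10.98 → 11 coils

11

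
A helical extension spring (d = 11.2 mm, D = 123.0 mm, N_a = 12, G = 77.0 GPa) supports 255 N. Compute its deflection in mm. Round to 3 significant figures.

k = Gd⁴/(8D³N_a) = (77.0×10³)(11.2⁴)/(8·123.0³·12) = 6.7823 N/mm
δ = F/k = 255 / 6.7823 = 37.598 mm

37.6 mm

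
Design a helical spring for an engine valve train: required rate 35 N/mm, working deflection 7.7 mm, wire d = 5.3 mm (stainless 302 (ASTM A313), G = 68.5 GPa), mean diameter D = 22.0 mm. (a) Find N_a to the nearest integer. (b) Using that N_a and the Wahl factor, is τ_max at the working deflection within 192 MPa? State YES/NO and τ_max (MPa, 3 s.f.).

(a) 18 coils; (b) YES, τ_max = 142 MPa

N_a = Gd⁴/(8D³k) = (68.5×10³)(5.3⁴)/(8·22.0³·35) = 18.13 → N_a = 18
Actual rate k = Gd⁴/(8D³·18) = 35.25 N/mm
Working load F = kδ = 35.25·7.7 = 271.43 N
C = 22.0/5.3 = 4.1509; K_W = (4C−1)/(4C−4)+0.615/C = 1.3862
τ_max = K_W·8FD/(πd³) = 1.3862·102.14 = 141.58 MPa
τ_max ≤ 192 MPa → acceptable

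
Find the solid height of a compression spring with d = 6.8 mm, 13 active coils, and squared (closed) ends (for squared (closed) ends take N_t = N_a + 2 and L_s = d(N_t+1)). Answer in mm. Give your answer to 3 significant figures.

109 mm

squared (closed) ends: N_t = N_a + 2 = 13 + 2 = 15
L_s = d·(N_t+1) = 6.8 × 16 = 108.8 mm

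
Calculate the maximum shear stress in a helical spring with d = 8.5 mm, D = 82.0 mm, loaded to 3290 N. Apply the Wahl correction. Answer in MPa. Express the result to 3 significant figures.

Spring index C = D/d = 82.0/8.5 = 9.6471
K_W = (4C−1)/(4C−4) + 0.615/C = 37.588/34.588 + 0.0638 = 1.1505
τ₀ = 8FD/(πd³) = 8·3290·82.0/(π·8.5³) = 2.15824e+06/1929.3 = 1118.6 MPa
τ_max = K·τ₀ = 1.1505 × 1118.6 = 1287 MPa

1290 MPa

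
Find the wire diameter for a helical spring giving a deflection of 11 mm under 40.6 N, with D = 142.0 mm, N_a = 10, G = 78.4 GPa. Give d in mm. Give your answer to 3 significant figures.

Required rate k = F/δ = 40.6/11 = 3.6909 N/mm
d = (8D³N_a·k / G)^(1/4) = (8·142.0³·10·3.6909 / (78.4×10³))^0.25
  = (10784)^0.25 = 10.1904 mm

10.2 mm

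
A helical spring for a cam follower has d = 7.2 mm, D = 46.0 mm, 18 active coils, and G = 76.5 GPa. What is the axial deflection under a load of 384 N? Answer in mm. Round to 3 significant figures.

k = Gd⁴/(8D³N_a) = (76.5×10³)(7.2⁴)/(8·46.0³·18) = 14.667 N/mm
δ = F/k = 384 / 14.667 = 26.18 mm

26.2 mm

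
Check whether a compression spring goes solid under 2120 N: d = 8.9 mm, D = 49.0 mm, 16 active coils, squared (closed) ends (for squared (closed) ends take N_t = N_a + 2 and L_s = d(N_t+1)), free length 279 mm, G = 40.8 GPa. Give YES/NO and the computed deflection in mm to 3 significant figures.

YES, δ = 125 mm

k = Gd⁴/(8D³N_a) = (40.8×10³)(8.9⁴)/(8·49.0³·16) = 16.999 N/mm
N_t = 18; L_s = 8.9·19 = 169.1 mm; δ_solid = L₀ − L_s = 279 − 169.1 = 109.9 mm
δ = F/k = 2120/16.999 = 124.71 mm
δ ≥ δ_solid → spring goes solid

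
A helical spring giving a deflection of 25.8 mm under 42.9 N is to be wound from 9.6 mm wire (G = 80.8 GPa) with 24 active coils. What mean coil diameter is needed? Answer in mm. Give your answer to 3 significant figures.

Required rate k = F/δ = 42.9/25.8 = 1.6628 N/mm
D = (Gd⁴/(8N_a·k))^(1/3) = (80.8×10³·9.6⁴/(8·24·1.6628))^(1/3)
  = (2.1496e+06)^(1/3) = 129.0583 mm

129 mm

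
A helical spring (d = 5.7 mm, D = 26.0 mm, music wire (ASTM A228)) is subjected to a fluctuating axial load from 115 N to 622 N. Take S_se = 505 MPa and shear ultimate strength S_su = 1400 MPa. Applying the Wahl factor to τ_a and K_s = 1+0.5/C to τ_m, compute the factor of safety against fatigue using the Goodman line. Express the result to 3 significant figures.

2.89

C = D/d = 26.0/5.7 = 4.5614; K_W = (4C−1)/(4C−4)+0.615/C = 1.3454; K_s = 1+0.5/C = 1.1096
F_a = (F_max−F_min)/2 = 253.5 N; F_m = (F_max+F_min)/2 = 368.5 N
τ_a = K_W·8F_aD/(πd³) = 1.3454 × 90.629 = 121.93 MPa
τ_m = K_s·8F_mD/(πd³) = 1.1096 × 131.74 = 146.18 MPa
Goodman: 1/n_f = τ_a/S_se + τ_m/S_su = 121.93/505 + 146.18/1400 = 0.24145 + 0.10442 = 0.34587
n_f = 1/0.34587 = 2.891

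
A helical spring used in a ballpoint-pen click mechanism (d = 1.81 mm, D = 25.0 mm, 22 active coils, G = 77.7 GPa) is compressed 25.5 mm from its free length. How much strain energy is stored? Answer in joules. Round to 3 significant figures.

0.0986 J

k = Gd⁴/(8D³N_a) = (77.7×10³)(1.81⁴)/(8·25.0³·22) = 0.30325 N/mm
U = ½kδ² = 0.5 × 0.30325 × 25.5² = 98.595 N·mm = 0.098595 J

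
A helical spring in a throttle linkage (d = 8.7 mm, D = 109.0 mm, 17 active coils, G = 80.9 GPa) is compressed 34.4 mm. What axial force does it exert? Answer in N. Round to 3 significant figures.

90.5 N

k = Gd⁴/(8D³N_a) = (80.9×10³)(8.7⁴)/(8·109.0³·17) = 2.6315 N/mm
F = k·δ = 2.6315 × 34.4 = 90.524 N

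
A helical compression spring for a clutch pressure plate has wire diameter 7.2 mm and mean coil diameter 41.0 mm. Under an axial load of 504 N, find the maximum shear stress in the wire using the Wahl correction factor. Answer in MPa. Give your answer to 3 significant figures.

179 MPa

Spring index C = D/d = 41.0/7.2 = 5.6944
K_W = (4C−1)/(4C−4) + 0.615/C = 21.778/18.778 + 0.1080 = 1.2678
τ₀ = 8FD/(πd³) = 8·504·41.0/(π·7.2³) = 165312/1172.6 = 140.98 MPa
τ_max = K·τ₀ = 1.2678 × 140.98 = 178.73 MPa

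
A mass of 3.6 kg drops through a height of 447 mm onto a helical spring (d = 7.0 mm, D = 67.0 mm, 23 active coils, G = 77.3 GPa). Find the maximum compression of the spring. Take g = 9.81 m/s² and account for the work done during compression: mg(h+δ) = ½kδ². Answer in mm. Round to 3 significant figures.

108 mm

k = Gd⁴/(8D³N_a) = (77.3×10³)(7.0⁴)/(8·67.0³·23) = 3.3537 N/mm
W = mg = 3.6 × 9.81 = 35.316 N
½kδ² − Wδ − Wh = 0 → δ = (W + √(W² + 2kWh))/k
δ = (35.316 + √(1247.2 + 105886))/3.3537 = (35.316 + 327.31)/3.3537 = 108.13 mm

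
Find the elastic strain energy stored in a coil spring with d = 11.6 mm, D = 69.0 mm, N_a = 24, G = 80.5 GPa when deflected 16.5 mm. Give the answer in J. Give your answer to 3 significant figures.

k = Gd⁴/(8D³N_a) = (80.5×10³)(11.6⁴)/(8·69.0³·24) = 23.109 N/mm
U = ½kδ² = 0.5 × 23.109 × 16.5² = 3145.7 N·mm = 3.1457 J

3.15 J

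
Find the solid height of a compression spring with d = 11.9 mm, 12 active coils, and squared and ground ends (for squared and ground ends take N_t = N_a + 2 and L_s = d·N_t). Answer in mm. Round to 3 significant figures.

squared and ground ends: N_t = N_a + 2 = 12 + 2 = 14
L_s = d·N_t = 11.9 × 14 = 166.6 mm

167 mm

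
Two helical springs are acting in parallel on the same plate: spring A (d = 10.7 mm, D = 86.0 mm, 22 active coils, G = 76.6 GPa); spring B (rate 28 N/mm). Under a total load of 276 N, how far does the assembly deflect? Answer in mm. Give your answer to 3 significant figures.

k_A = Gd⁴/(8D³N_a) = (76.6×10³)(10.7⁴)/(8·86.0³·22) = 8.9692 N/mm
Parallel: k_eq = 8.9692 + 28 = 36.969 N/mm
δ = F/k_eq = 276/36.969 = 7.4657 mm

7.47 mm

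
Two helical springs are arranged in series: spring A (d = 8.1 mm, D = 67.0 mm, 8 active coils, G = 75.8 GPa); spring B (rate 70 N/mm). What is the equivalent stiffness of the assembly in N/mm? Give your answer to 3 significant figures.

k_A = Gd⁴/(8D³N_a) = (75.8×10³)(8.1⁴)/(8·67.0³·8) = 16.951 N/mm
Series: 1/k_eq = 1/16.951 + 1/70 = 0.073278; k_eq = 13.647 N/mm

13.6 N/mm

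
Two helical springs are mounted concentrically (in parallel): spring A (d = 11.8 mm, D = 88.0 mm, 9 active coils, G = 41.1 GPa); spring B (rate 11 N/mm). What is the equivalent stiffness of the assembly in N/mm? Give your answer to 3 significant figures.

k_A = Gd⁴/(8D³N_a) = (41.1×10³)(11.8⁴)/(8·88.0³·9) = 16.24 N/mm
Parallel: k_eq = 16.24 + 11 = 27.24 N/mm

27.2 N/mm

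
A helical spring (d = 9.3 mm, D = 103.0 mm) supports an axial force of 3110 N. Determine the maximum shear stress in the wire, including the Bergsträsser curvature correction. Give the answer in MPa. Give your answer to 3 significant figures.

Spring index C = D/d = 103.0/9.3 = 11.0753
K_B = (4C+2)/(4C−3) = 46.301/41.301 = 1.1211
τ₀ = 8FD/(πd³) = 8·3110·103.0/(π·9.3³) = 2.56264e+06/2527 = 1014.1 MPa
τ_max = K·τ₀ = 1.1211 × 1014.1 = 1136.9 MPa

1140 MPa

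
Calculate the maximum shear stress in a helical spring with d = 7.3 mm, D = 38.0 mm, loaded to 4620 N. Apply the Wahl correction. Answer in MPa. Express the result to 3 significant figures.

1490 MPa

Spring index C = D/d = 38.0/7.3 = 5.2055
K_W = (4C−1)/(4C−4) + 0.615/C = 19.822/16.822 + 0.1181 = 1.2965
τ₀ = 8FD/(πd³) = 8·4620·38.0/(π·7.3³) = 1.40448e+06/1222.1 = 1149.2 MPa
τ_max = K·τ₀ = 1.2965 × 1149.2 = 1489.9 MPa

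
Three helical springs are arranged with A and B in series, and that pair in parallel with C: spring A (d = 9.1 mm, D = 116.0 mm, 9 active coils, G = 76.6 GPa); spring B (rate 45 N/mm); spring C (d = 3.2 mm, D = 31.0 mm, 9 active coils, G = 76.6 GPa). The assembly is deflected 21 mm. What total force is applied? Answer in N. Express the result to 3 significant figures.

168 N

k_A = Gd⁴/(8D³N_a) = (76.6×10³)(9.1⁴)/(8·116.0³·9) = 4.674 N/mm
k_C = Gd⁴/(8D³N_a) = (76.6×10³)(3.2⁴)/(8·31.0³·9) = 3.7446 N/mm
Springs A,B series: k_AB = 1/(1/4.674+1/45) = 4.2342 N/mm; parallel with C: k_eq = 4.2342+3.7446 = 7.9788 N/mm
F = k_eq·δ = 7.9788·21 = 167.56 N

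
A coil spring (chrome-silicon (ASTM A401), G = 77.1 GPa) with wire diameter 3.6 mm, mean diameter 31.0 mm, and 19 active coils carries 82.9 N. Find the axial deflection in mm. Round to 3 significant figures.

29.0 mm

k = Gd⁴/(8D³N_a) = (77.1×10³)(3.6⁴)/(8·31.0³·19) = 2.8598 N/mm
δ = F/k = 82.9 / 2.8598 = 28.988 mm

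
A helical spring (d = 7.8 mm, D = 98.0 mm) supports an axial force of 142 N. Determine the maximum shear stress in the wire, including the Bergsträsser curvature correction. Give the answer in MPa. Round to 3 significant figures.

Spring index C = D/d = 98.0/7.8 = 12.5641
K_B = (4C+2)/(4C−3) = 52.256/47.256 = 1.1058
τ₀ = 8FD/(πd³) = 8·142·98.0/(π·7.8³) = 111328/1490.8 = 74.674 MPa
τ_max = K·τ₀ = 1.1058 × 74.674 = 82.575 MPa

82.6 MPa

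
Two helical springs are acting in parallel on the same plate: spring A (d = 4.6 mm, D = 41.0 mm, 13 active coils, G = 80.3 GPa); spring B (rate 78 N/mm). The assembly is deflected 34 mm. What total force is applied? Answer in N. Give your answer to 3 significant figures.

k_A = Gd⁴/(8D³N_a) = (80.3×10³)(4.6⁴)/(8·41.0³·13) = 5.0161 N/mm
Parallel: k_eq = 5.0161 + 78 = 83.016 N/mm
F = k_eq·δ = 83.016·34 = 2822.5 N

2820 N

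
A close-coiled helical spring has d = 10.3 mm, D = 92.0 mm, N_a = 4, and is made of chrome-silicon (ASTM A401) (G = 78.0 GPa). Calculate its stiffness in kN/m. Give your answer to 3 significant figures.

35.2 kN/m

k = Gd⁴/(8D³N_a) = (78.0×10³ × 10.3⁴) / (8 × 92.0³ × 4)
  = 8.77897e+08 / 2.4918e+07 = 35.231 N/mm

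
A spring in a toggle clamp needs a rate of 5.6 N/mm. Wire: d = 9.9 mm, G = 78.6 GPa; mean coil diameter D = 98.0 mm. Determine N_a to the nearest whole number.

18

N_a = Gd⁴/(8D³k) = (78.6×10³ × 9.9⁴)/(8 × 98.0³ × 5.6)
    = 7.55028e+08 / 4.21654e+07 = 17.91 → 18 coils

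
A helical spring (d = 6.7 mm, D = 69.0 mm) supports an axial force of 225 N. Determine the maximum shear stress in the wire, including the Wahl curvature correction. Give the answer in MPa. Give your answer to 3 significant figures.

Spring index C = D/d = 69.0/6.7 = 10.2985
K_W = (4C−1)/(4C−4) + 0.615/C = 40.194/37.194 + 0.0597 = 1.1404
τ₀ = 8FD/(πd³) = 8·225·69.0/(π·6.7³) = 124200/944.87 = 131.45 MPa
τ_max = K·τ₀ = 1.1404 × 131.45 = 149.9 MPa

150 MPa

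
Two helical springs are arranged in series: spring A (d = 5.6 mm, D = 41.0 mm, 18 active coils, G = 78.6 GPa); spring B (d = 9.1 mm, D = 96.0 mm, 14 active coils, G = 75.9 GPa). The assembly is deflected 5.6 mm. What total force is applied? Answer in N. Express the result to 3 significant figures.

17.6 N

k_A = Gd⁴/(8D³N_a) = (78.6×10³)(5.6⁴)/(8·41.0³·18) = 7.7886 N/mm
k_B = Gd⁴/(8D³N_a) = (75.9×10³)(9.1⁴)/(8·96.0³·14) = 5.2526 N/mm
Series: 1/k_eq = 1/7.7886 + 1/5.2526 = 0.31877; k_eq = 3.137 N/mm
F = k_eq·δ = 3.137·5.6 = 17.567 N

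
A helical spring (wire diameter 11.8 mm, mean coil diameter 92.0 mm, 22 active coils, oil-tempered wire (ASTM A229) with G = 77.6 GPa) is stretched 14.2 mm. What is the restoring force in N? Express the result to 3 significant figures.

156 N

k = Gd⁴/(8D³N_a) = (77.6×10³)(11.8⁴)/(8·92.0³·22) = 10.978 N/mm
F = k·δ = 10.978 × 14.2 = 155.88 N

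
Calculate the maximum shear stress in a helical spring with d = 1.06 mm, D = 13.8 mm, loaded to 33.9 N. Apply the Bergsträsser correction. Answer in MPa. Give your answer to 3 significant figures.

Spring index C = D/d = 13.8/1.06 = 13.0189
K_B = (4C+2)/(4C−3) = 54.075/49.075 = 1.1019
τ₀ = 8FD/(πd³) = 8·33.9·13.8/(π·1.06³) = 3742.56/3.7417 = 1000.2 MPa
τ_max = K·τ₀ = 1.1019 × 1000.2 = 1102.1 MPa

1100 MPa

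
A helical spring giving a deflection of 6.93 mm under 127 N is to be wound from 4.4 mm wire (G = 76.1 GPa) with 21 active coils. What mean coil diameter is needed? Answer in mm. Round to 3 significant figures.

21.0 mm

Required rate k = F/δ = 127/6.93 = 18.326 N/mm
D = (Gd⁴/(8N_a·k))^(1/3) = (76.1×10³·4.4⁴/(8·21·18.326))^(1/3)
  = (9264.36)^(1/3) = 21.0025 mm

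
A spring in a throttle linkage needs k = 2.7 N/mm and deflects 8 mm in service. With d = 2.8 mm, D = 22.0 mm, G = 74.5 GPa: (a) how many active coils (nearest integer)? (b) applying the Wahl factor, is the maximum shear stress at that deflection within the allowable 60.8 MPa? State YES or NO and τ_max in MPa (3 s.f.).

(a) 20 coils; (b) NO, τ_max = 65.2 MPa

N_a = Gd⁴/(8D³k) = (74.5×10³)(2.8⁴)/(8·22.0³·2.7) = 19.91 → N_a = 20
Actual rate k = Gd⁴/(8D³·20) = 2.6878 N/mm
Working load F = kδ = 2.6878·8 = 21.503 N
C = 22.0/2.8 = 7.8571; K_W = (4C−1)/(4C−4)+0.615/C = 1.1876
τ_max = K_W·8FD/(πd³) = 1.1876·54.876 = 65.173 MPa
τ_max > 60.8 MPa → exceeds allowable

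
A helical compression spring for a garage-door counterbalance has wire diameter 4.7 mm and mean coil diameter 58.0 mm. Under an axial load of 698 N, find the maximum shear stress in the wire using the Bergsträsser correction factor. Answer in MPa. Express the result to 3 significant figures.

Spring index C = D/d = 58.0/4.7 = 12.3404
K_B = (4C+2)/(4C−3) = 51.362/46.362 = 1.1078
τ₀ = 8FD/(πd³) = 8·698·58.0/(π·4.7³) = 323872/326.17 = 992.96 MPa
τ_max = K·τ₀ = 1.1078 × 992.96 = 1100 MPa

1100 MPa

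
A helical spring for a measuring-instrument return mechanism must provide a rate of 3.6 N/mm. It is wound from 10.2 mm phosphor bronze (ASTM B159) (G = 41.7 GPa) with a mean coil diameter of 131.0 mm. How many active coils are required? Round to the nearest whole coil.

N_a = Gd⁴/(8D³k) = (41.7×10³ × 10.2⁴)/(8 × 131.0³ × 3.6)
    = 4.51374e+08 / 6.4745e+07 = 6.972 → 7 coils

7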